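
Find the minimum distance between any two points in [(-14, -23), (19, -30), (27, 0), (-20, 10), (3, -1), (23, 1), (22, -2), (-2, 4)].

Computing all pairwise distances among 8 points:

d((-14, -23), (19, -30)) = 33.7343
d((-14, -23), (27, 0)) = 47.0106
d((-14, -23), (-20, 10)) = 33.541
d((-14, -23), (3, -1)) = 27.8029
d((-14, -23), (23, 1)) = 44.1022
d((-14, -23), (22, -2)) = 41.6773
d((-14, -23), (-2, 4)) = 29.5466
d((19, -30), (27, 0)) = 31.0483
d((19, -30), (-20, 10)) = 55.8659
d((19, -30), (3, -1)) = 33.121
d((19, -30), (23, 1)) = 31.257
d((19, -30), (22, -2)) = 28.1603
d((19, -30), (-2, 4)) = 39.9625
d((27, 0), (-20, 10)) = 48.0521
d((27, 0), (3, -1)) = 24.0208
d((27, 0), (23, 1)) = 4.1231
d((27, 0), (22, -2)) = 5.3852
d((27, 0), (-2, 4)) = 29.2746
d((-20, 10), (3, -1)) = 25.4951
d((-20, 10), (23, 1)) = 43.9318
d((-20, 10), (22, -2)) = 43.6807
d((-20, 10), (-2, 4)) = 18.9737
d((3, -1), (23, 1)) = 20.0998
d((3, -1), (22, -2)) = 19.0263
d((3, -1), (-2, 4)) = 7.0711
d((23, 1), (22, -2)) = 3.1623 <-- minimum
d((23, 1), (-2, 4)) = 25.1794
d((22, -2), (-2, 4)) = 24.7386

Closest pair: (23, 1) and (22, -2) with distance 3.1623

The closest pair is (23, 1) and (22, -2) with Euclidean distance 3.1623. For 8 points, brute-force pairwise comparison is shown above. For large n, the divide-and-conquer algorithm (sort by x, recurse on halves, check the dividing strip) achieves O(n log n).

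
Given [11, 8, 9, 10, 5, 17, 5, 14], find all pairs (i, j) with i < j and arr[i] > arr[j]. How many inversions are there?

Finding inversions in [11, 8, 9, 10, 5, 17, 5, 14]:

(0, 1): arr[0]=11 > arr[1]=8
(0, 2): arr[0]=11 > arr[2]=9
(0, 3): arr[0]=11 > arr[3]=10
(0, 4): arr[0]=11 > arr[4]=5
(0, 6): arr[0]=11 > arr[6]=5
(1, 4): arr[1]=8 > arr[4]=5
(1, 6): arr[1]=8 > arr[6]=5
(2, 4): arr[2]=9 > arr[4]=5
(2, 6): arr[2]=9 > arr[6]=5
(3, 4): arr[3]=10 > arr[4]=5
(3, 6): arr[3]=10 > arr[6]=5
(5, 6): arr[5]=17 > arr[6]=5
(5, 7): arr[5]=17 > arr[7]=14

Total inversions: 13

The array has 13 inversion(s): (0,1), (0,2), (0,3), (0,4), (0,6), (1,4), (1,6), (2,4), (2,6), (3,4), (3,6), (5,6), (5,7). Each pair (i,j) satisfies i < j and arr[i] > arr[j].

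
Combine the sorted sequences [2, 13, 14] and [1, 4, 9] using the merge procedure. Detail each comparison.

Merging process:

Compare 2 vs 1: take 1 from right. Merged: [1]
Compare 2 vs 4: take 2 from left. Merged: [1, 2]
Compare 13 vs 4: take 4 from right. Merged: [1, 2, 4]
Compare 13 vs 9: take 9 from right. Merged: [1, 2, 4, 9]
Append remaining from left: [13, 14]. Merged: [1, 2, 4, 9, 13, 14]

Final merged array: [1, 2, 4, 9, 13, 14]
Total comparisons: 4

The merged array is [1, 2, 4, 9, 13, 14], requiring 4 comparisons. The merge step runs in O(n) time where n is the total number of elements.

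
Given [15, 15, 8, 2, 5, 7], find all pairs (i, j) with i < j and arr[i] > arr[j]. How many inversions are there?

Finding inversions in [15, 15, 8, 2, 5, 7]:

(0, 2): arr[0]=15 > arr[2]=8
(0, 3): arr[0]=15 > arr[3]=2
(0, 4): arr[0]=15 > arr[4]=5
(0, 5): arr[0]=15 > arr[5]=7
(1, 2): arr[1]=15 > arr[2]=8
(1, 3): arr[1]=15 > arr[3]=2
(1, 4): arr[1]=15 > arr[4]=5
(1, 5): arr[1]=15 > arr[5]=7
(2, 3): arr[2]=8 > arr[3]=2
(2, 4): arr[2]=8 > arr[4]=5
(2, 5): arr[2]=8 > arr[5]=7

Total inversions: 11

The array has 11 inversion(s): (0,2), (0,3), (0,4), (0,5), (1,2), (1,3), (1,4), (1,5), (2,3), (2,4), (2,5). Each pair (i,j) satisfies i < j and arr[i] > arr[j].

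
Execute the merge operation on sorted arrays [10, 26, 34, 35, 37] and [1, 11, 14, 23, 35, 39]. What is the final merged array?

Merging process:

Compare 10 vs 1: take 1 from right. Merged: [1]
Compare 10 vs 11: take 10 from left. Merged: [1, 10]
Compare 26 vs 11: take 11 from right. Merged: [1, 10, 11]
Compare 26 vs 14: take 14 from right. Merged: [1, 10, 11, 14]
Compare 26 vs 23: take 23 from right. Merged: [1, 10, 11, 14, 23]
Compare 26 vs 35: take 26 from left. Merged: [1, 10, 11, 14, 23, 26]
Compare 34 vs 35: take 34 from left. Merged: [1, 10, 11, 14, 23, 26, 34]
Compare 35 vs 35: take 35 from left. Merged: [1, 10, 11, 14, 23, 26, 34, 35]
Compare 37 vs 35: take 35 from right. Merged: [1, 10, 11, 14, 23, 26, 34, 35, 35]
Compare 37 vs 39: take 37 from left. Merged: [1, 10, 11, 14, 23, 26, 34, 35, 35, 37]
Append remaining from right: [39]. Merged: [1, 10, 11, 14, 23, 26, 34, 35, 35, 37, 39]

Final merged array: [1, 10, 11, 14, 23, 26, 34, 35, 35, 37, 39]
Total comparisons: 10

The merged array is [1, 10, 11, 14, 23, 26, 34, 35, 35, 37, 39], requiring 10 comparisons. The merge step runs in O(n) time where n is the total number of elements.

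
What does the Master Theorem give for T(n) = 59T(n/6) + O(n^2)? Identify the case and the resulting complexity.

Master Theorem for T(n) = 59T(n/6) + O(n^2):

a = 59, b = 6, c = 2
log_b(a) = log_6(59) = 2.2757

Case 1: c = 2 < log_6(59) = 2.2757
T(n) = O(n^(log_6 59))

For T(n) = 59T(n/6) + O(n^2): log_6(59) = 2.2757. This is Case 1 of the Master Theorem (c < log_b(a), work dominated by leaves), giving O(n^(log_6 59)).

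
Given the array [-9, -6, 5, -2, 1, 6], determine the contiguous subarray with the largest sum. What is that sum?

Using Kadane's algorithm on [-9, -6, 5, -2, 1, 6]:

Scanning through the array:
Position 1 (value -6): max_ending_here = -6, max_so_far = -6
Position 2 (value 5): max_ending_here = 5, max_so_far = 5
Position 3 (value -2): max_ending_here = 3, max_so_far = 5
Position 4 (value 1): max_ending_here = 4, max_so_far = 5
Position 5 (value 6): max_ending_here = 10, max_so_far = 10

Maximum subarray: [5, -2, 1, 6]
Maximum sum: 10

The maximum subarray is [5, -2, 1, 6] with sum 10. This subarray runs from index 2 to index 5.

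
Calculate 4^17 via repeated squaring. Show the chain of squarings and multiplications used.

Computing 4^17 by squaring (build up from 4^1; each line after the first costs one multiplication):

4^1 = 4
4^2 = (4^1)^2 = 4^2 = 16
4^4 = (4^2)^2 = 16^2 = 256
4^8 = (4^4)^2 = 256^2 = 65536
4^16 = (4^8)^2 = 65536^2 = 4294967296
4^17 = 4 * 4^16 = 4 * 4294967296 = 17179869184

Result: 17179869184
Multiplications needed: 5 (5 lines after 4^1)

4^17 = 17179869184. Using exponentiation by squaring, this requires 5 multiplications. The key idea: if the exponent is even, square the half-power; if odd, multiply by the base once.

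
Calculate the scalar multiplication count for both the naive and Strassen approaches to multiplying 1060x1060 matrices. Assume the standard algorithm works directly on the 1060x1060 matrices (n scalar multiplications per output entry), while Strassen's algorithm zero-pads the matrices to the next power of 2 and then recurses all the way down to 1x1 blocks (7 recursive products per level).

Matrix multiplication for 1060x1060 matrices:

Strassen's algorithm requires power-of-2 dimensions. Pad 1060x1060 to 2048x2048 (next power of 2).

Standard algorithm: 1060^3 = 1191016000 multiplications
Strassen's algorithm: 7^(log2(2048)) = 7^11 = 1977326743 multiplications
Difference: 1191016000 - 1977326743 = -786310743 (Strassen uses MORE here due to padding overhead — for small or just-over-power-of-2 n, padding can outweigh the per-level savings)

Standard: 1191016000 multiplications (1060^3). Strassen: 1977326743 multiplications (7^11, after padding to 2048x2048). Strassen reduces 8 recursive multiplications to 7 at each level.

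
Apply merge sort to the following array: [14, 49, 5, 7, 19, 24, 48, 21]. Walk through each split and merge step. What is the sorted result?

Merge sort trace:

Split: [14, 49, 5, 7, 19, 24, 48, 21] -> [14, 49, 5, 7] and [19, 24, 48, 21]
  Split: [14, 49, 5, 7] -> [14, 49] and [5, 7]
    Split: [14, 49] -> [14] and [49]
    Merge: [14] + [49] -> [14, 49]
    Split: [5, 7] -> [5] and [7]
    Merge: [5] + [7] -> [5, 7]
  Merge: [14, 49] + [5, 7] -> [5, 7, 14, 49]
  Split: [19, 24, 48, 21] -> [19, 24] and [48, 21]
    Split: [19, 24] -> [19] and [24]
    Merge: [19] + [24] -> [19, 24]
    Split: [48, 21] -> [48] and [21]
    Merge: [48] + [21] -> [21, 48]
  Merge: [19, 24] + [21, 48] -> [19, 21, 24, 48]
Merge: [5, 7, 14, 49] + [19, 21, 24, 48] -> [5, 7, 14, 19, 21, 24, 48, 49]

Final sorted array: [5, 7, 14, 19, 21, 24, 48, 49]

The merge sort proceeds by recursively splitting the array and merging sorted halves.
After all merges, the sorted array is [5, 7, 14, 19, 21, 24, 48, 49].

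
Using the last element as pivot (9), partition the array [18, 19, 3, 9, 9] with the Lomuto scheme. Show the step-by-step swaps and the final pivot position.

Lomuto partition with pivot = 9:

Initial array: [18, 19, 3, 9, 9]

arr[0]=18 > 9: no swap
arr[1]=19 > 9: no swap
arr[2]=3 <= 9: swap with position 0, array becomes [3, 19, 18, 9, 9]
arr[3]=9 <= 9: swap with position 1, array becomes [3, 9, 18, 19, 9]

Place pivot at position 2: [3, 9, 9, 19, 18]
Pivot position: 2

After partitioning with pivot 9, the array becomes [3, 9, 9, 19, 18]. The pivot is placed at index 2. All elements to the left of the pivot are <= 9, and all elements to the right are > 9.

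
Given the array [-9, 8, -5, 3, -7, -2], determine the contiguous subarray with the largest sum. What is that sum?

Using Kadane's algorithm on [-9, 8, -5, 3, -7, -2]:

Scanning through the array:
Position 1 (value 8): max_ending_here = 8, max_so_far = 8
Position 2 (value -5): max_ending_here = 3, max_so_far = 8
Position 3 (value 3): max_ending_here = 6, max_so_far = 8
Position 4 (value -7): max_ending_here = -1, max_so_far = 8
Position 5 (value -2): max_ending_here = -2, max_so_far = 8

Maximum subarray: [8]
Maximum sum: 8

The maximum subarray is [8] with sum 8. This subarray runs from index 1 to index 1.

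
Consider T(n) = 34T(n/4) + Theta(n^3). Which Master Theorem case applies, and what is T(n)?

Master Theorem for T(n) = 34T(n/4) + O(n^3):

a = 34, b = 4, c = 3
log_b(a) = log_4(34) = 2.5437

Case 3: c = 3 > log_4(34) = 2.5437
T(n) = O(n^3) = O(n^3)

For T(n) = 34T(n/4) + O(n^3): log_4(34) = 2.5437. This is Case 3 of the Master Theorem (c > log_b(a), work dominated by root), giving O(n^3).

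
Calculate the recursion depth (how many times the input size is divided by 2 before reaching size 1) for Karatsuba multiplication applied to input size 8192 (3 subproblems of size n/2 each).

For divide and conquer with division factor 2:

Problem sizes at each level:
Level 0: 8192
Level 1: 4096
Level 2: 2048
Level 3: 1024
Level 4: 512
Level 5: 256
Level 6: 128
Level 7: 64
Level 8: 32
Level 9: 16
Level 10: 8
Level 11: 4
Level 12: 2
Level 13: 1

The root is level 0 and the size-1 base case is level 13 (the tree spans levels 0 through 13, i.e. 14 levels counting the root), so the depth is the number of divisions: log_2(8192) = 13

The recursion tree depth is log_2(8192) = 13. At each level, the problem size is divided by 2, so it takes 13 divisions to reduce to a base case of size 1. The algorithm makes 3 recursive calls at each level.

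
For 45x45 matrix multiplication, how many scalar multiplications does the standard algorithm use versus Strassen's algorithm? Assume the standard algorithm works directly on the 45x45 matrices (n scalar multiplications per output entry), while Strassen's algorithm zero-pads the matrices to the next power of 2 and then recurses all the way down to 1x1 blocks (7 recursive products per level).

Matrix multiplication for 45x45 matrices:

Strassen's algorithm requires power-of-2 dimensions. Pad 45x45 to 64x64 (next power of 2).

Standard algorithm: 45^3 = 91125 multiplications
Strassen's algorithm: 7^(log2(64)) = 7^6 = 117649 multiplications
Difference: 91125 - 117649 = -26524 (Strassen uses MORE here due to padding overhead — for small or just-over-power-of-2 n, padding can outweigh the per-level savings)

Standard: 91125 multiplications (45^3). Strassen: 117649 multiplications (7^6, after padding to 64x64). Strassen reduces 8 recursive multiplications to 7 at each level.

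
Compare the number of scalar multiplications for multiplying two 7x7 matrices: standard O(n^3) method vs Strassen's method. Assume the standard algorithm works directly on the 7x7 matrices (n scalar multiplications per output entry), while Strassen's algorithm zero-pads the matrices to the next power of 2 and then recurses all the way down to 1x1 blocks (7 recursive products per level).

Matrix multiplication for 7x7 matrices:

Strassen's algorithm requires power-of-2 dimensions. Pad 7x7 to 8x8 (next power of 2).

Standard algorithm: 7^3 = 343 multiplications
Strassen's algorithm: 7^(log2(8)) = 7^3 = 343 multiplications
Savings: 343 - 343 = 0 multiplications

Standard: 343 multiplications (7^3). Strassen: 343 multiplications (7^3, after padding to 8x8). Strassen reduces 8 recursive multiplications to 7 at each level.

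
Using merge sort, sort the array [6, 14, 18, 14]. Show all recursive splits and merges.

Merge sort trace:

Split: [6, 14, 18, 14] -> [6, 14] and [18, 14]
  Split: [6, 14] -> [6] and [14]
  Merge: [6] + [14] -> [6, 14]
  Split: [18, 14] -> [18] and [14]
  Merge: [18] + [14] -> [14, 18]
Merge: [6, 14] + [14, 18] -> [6, 14, 14, 18]

Final sorted array: [6, 14, 14, 18]

The merge sort proceeds by recursively splitting the array and merging sorted halves.
After all merges, the sorted array is [6, 14, 14, 18].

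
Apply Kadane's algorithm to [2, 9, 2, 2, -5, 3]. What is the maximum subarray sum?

Using Kadane's algorithm on [2, 9, 2, 2, -5, 3]:

Scanning through the array:
Position 1 (value 9): max_ending_here = 11, max_so_far = 11
Position 2 (value 2): max_ending_here = 13, max_so_far = 13
Position 3 (value 2): max_ending_here = 15, max_so_far = 15
Position 4 (value -5): max_ending_here = 10, max_so_far = 15
Position 5 (value 3): max_ending_here = 13, max_so_far = 15

Maximum subarray: [2, 9, 2, 2]
Maximum sum: 15

The maximum subarray is [2, 9, 2, 2] with sum 15. This subarray runs from index 0 to index 3.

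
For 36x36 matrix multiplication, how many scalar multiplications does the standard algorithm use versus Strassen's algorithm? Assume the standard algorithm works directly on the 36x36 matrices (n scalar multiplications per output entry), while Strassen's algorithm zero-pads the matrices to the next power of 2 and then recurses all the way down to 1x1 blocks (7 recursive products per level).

Matrix multiplication for 36x36 matrices:

Strassen's algorithm requires power-of-2 dimensions. Pad 36x36 to 64x64 (next power of 2).

Standard algorithm: 36^3 = 46656 multiplications
Strassen's algorithm: 7^(log2(64)) = 7^6 = 117649 multiplications
Difference: 46656 - 117649 = -70993 (Strassen uses MORE here due to padding overhead — for small or just-over-power-of-2 n, padding can outweigh the per-level savings)

Standard: 46656 multiplications (36^3). Strassen: 117649 multiplications (7^6, after padding to 64x64). Strassen reduces 8 recursive multiplications to 7 at each level.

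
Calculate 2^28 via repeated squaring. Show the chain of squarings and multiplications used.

Computing 2^28 by squaring (build up from 2^1; each line after the first costs one multiplication):

2^1 = 2
2^2 = (2^1)^2 = 2^2 = 4
2^3 = 2 * 2^2 = 2 * 4 = 8
2^6 = (2^3)^2 = 8^2 = 64
2^7 = 2 * 2^6 = 2 * 64 = 128
2^14 = (2^7)^2 = 128^2 = 16384
2^28 = (2^14)^2 = 16384^2 = 268435456

Result: 268435456
Multiplications needed: 6 (6 lines after 2^1)

2^28 = 268435456. Using exponentiation by squaring, this requires 6 multiplications. The key idea: if the exponent is even, square the half-power; if odd, multiply by the base once.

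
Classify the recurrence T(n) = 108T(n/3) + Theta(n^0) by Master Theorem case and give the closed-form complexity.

Master Theorem for T(n) = 108T(n/3) + O(n^0):

a = 108, b = 3, c = 0
log_b(a) = log_3(108) = 4.2619

Case 1: c = 0 < log_3(108) = 4.2619
T(n) = O(n^(log_3 108))

For T(n) = 108T(n/3) + O(n^0): log_3(108) = 4.2619. This is Case 1 of the Master Theorem (c < log_b(a), work dominated by leaves), giving O(n^(log_3 108)).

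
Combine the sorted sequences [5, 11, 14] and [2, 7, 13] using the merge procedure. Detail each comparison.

Merging process:

Compare 5 vs 2: take 2 from right. Merged: [2]
Compare 5 vs 7: take 5 from left. Merged: [2, 5]
Compare 11 vs 7: take 7 from right. Merged: [2, 5, 7]
Compare 11 vs 13: take 11 from left. Merged: [2, 5, 7, 11]
Compare 14 vs 13: take 13 from right. Merged: [2, 5, 7, 11, 13]
Append remaining from left: [14]. Merged: [2, 5, 7, 11, 13, 14]

Final merged array: [2, 5, 7, 11, 13, 14]
Total comparisons: 5

The merged array is [2, 5, 7, 11, 13, 14], requiring 5 comparisons. The merge step runs in O(n) time where n is the total number of elements.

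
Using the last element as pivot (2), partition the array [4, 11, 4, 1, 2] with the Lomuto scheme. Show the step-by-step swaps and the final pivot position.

Lomuto partition with pivot = 2:

Initial array: [4, 11, 4, 1, 2]

arr[0]=4 > 2: no swap
arr[1]=11 > 2: no swap
arr[2]=4 > 2: no swap
arr[3]=1 <= 2: swap with position 0, array becomes [1, 11, 4, 4, 2]

Place pivot at position 1: [1, 2, 4, 4, 11]
Pivot position: 1

After partitioning with pivot 2, the array becomes [1, 2, 4, 4, 11]. The pivot is placed at index 1. All elements to the left of the pivot are <= 2, and all elements to the right are > 2.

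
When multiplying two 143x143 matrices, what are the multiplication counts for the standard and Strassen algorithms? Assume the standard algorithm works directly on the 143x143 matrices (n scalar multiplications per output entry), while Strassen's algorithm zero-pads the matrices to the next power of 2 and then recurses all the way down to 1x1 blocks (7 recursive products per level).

Matrix multiplication for 143x143 matrices:

Strassen's algorithm requires power-of-2 dimensions. Pad 143x143 to 256x256 (next power of 2).

Standard algorithm: 143^3 = 2924207 multiplications
Strassen's algorithm: 7^(log2(256)) = 7^8 = 5764801 multiplications
Difference: 2924207 - 5764801 = -2840594 (Strassen uses MORE here due to padding overhead — for small or just-over-power-of-2 n, padding can outweigh the per-level savings)

Standard: 2924207 multiplications (143^3). Strassen: 5764801 multiplications (7^8, after padding to 256x256). Strassen reduces 8 recursive multiplications to 7 at each level.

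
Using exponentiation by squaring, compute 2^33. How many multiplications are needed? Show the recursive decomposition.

Computing 2^33 by squaring (build up from 2^1; each line after the first costs one multiplication):

2^1 = 2
2^2 = (2^1)^2 = 2^2 = 4
2^4 = (2^2)^2 = 4^2 = 16
2^8 = (2^4)^2 = 16^2 = 256
2^16 = (2^8)^2 = 256^2 = 65536
2^32 = (2^16)^2 = 65536^2 = 4294967296
2^33 = 2 * 2^32 = 2 * 4294967296 = 8589934592

Result: 8589934592
Multiplications needed: 6 (6 lines after 2^1)

2^33 = 8589934592. Using exponentiation by squaring, this requires 6 multiplications. The key idea: if the exponent is even, square the half-power; if odd, multiply by the base once.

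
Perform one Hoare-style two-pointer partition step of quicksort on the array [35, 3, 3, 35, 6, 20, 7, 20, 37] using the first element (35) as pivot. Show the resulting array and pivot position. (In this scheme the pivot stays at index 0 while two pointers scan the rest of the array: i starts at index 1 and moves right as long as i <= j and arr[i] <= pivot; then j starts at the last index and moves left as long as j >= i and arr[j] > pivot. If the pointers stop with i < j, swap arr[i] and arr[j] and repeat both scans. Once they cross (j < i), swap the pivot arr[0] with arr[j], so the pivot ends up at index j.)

Hoare-style two-pointer partition with pivot = 35:

Initial array: [35, 3, 3, 35, 6, 20, 7, 20, 37]

Pointers start at i = 1, j = 8.
i ends at 8, j ends at 7: the pointers have crossed (j < i), so scanning stops.

Swap pivot arr[0] with arr[7] to place pivot at position 7: [20, 3, 3, 35, 6, 20, 7, 35, 37]
Pivot position: 7

After partitioning with pivot 35, the array becomes [20, 3, 3, 35, 6, 20, 7, 35, 37]. The pivot is placed at index 7. All elements to the left of the pivot are <= 35, and all elements to the right are > 35.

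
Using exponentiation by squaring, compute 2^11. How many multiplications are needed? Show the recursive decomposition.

Computing 2^11 by squaring (build up from 2^1; each line after the first costs one multiplication):

2^1 = 2
2^2 = (2^1)^2 = 2^2 = 4
2^4 = (2^2)^2 = 4^2 = 16
2^5 = 2 * 2^4 = 2 * 16 = 32
2^10 = (2^5)^2 = 32^2 = 1024
2^11 = 2 * 2^10 = 2 * 1024 = 2048

Result: 2048
Multiplications needed: 5 (5 lines after 2^1)

2^11 = 2048. Using exponentiation by squaring, this requires 5 multiplications. The key idea: if the exponent is even, square the half-power; if odd, multiply by the base once.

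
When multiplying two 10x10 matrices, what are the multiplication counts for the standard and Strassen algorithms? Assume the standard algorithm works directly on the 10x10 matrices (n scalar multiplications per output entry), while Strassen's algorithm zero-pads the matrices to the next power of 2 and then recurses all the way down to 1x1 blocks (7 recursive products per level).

Matrix multiplication for 10x10 matrices:

Strassen's algorithm requires power-of-2 dimensions. Pad 10x10 to 16x16 (next power of 2).

Standard algorithm: 10^3 = 1000 multiplications
Strassen's algorithm: 7^(log2(16)) = 7^4 = 2401 multiplications
Difference: 1000 - 2401 = -1401 (Strassen uses MORE here due to padding overhead — for small or just-over-power-of-2 n, padding can outweigh the per-level savings)

Standard: 1000 multiplications (10^3). Strassen: 2401 multiplications (7^4, after padding to 16x16). Strassen reduces 8 recursive multiplications to 7 at each level.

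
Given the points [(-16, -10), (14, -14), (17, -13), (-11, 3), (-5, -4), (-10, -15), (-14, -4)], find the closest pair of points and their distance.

Computing all pairwise distances among 7 points:

d((-16, -10), (14, -14)) = 30.2655
d((-16, -10), (17, -13)) = 33.1361
d((-16, -10), (-11, 3)) = 13.9284
d((-16, -10), (-5, -4)) = 12.53
d((-16, -10), (-10, -15)) = 7.8102
d((-16, -10), (-14, -4)) = 6.3246
d((14, -14), (17, -13)) = 3.1623 <-- minimum
d((14, -14), (-11, 3)) = 30.2324
d((14, -14), (-5, -4)) = 21.4709
d((14, -14), (-10, -15)) = 24.0208
d((14, -14), (-14, -4)) = 29.7321
d((17, -13), (-11, 3)) = 32.249
d((17, -13), (-5, -4)) = 23.7697
d((17, -13), (-10, -15)) = 27.074
d((17, -13), (-14, -4)) = 32.28
d((-11, 3), (-5, -4)) = 9.2195
d((-11, 3), (-10, -15)) = 18.0278
d((-11, 3), (-14, -4)) = 7.6158
d((-5, -4), (-10, -15)) = 12.083
d((-5, -4), (-14, -4)) = 9.0
d((-10, -15), (-14, -4)) = 11.7047

Closest pair: (14, -14) and (17, -13) with distance 3.1623

The closest pair is (14, -14) and (17, -13) with Euclidean distance 3.1623. For 7 points, brute-force pairwise comparison is shown above. For large n, the divide-and-conquer algorithm (sort by x, recurse on halves, check the dividing strip) achieves O(n log n).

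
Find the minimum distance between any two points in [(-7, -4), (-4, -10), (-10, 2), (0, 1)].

Computing all pairwise distances among 4 points:

d((-7, -4), (-4, -10)) = 6.7082 <-- minimum
d((-7, -4), (-10, 2)) = 6.7082 <-- minimum
d((-7, -4), (0, 1)) = 8.6023
d((-4, -10), (-10, 2)) = 13.4164
d((-4, -10), (0, 1)) = 11.7047
d((-10, 2), (0, 1)) = 10.0499

Minimum distance: 6.7082 (tie among 2 pairs: (-7, -4) and (-4, -10); (-7, -4) and (-10, 2))

The minimum Euclidean distance is 6.7082. There is a tie: 2 pairs achieve this minimum — (-7, -4) and (-4, -10); (-7, -4) and (-10, 2). Any of these is a valid closest pair. For 4 points, brute-force pairwise comparison is shown above. For large n, the divide-and-conquer algorithm (sort by x, recurse on halves, check the dividing strip) achieves O(n log n).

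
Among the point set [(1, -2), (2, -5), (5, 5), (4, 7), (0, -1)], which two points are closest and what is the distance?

Computing all pairwise distances among 5 points:

d((1, -2), (2, -5)) = 3.1623
d((1, -2), (5, 5)) = 8.0623
d((1, -2), (4, 7)) = 9.4868
d((1, -2), (0, -1)) = 1.4142 <-- minimum
d((2, -5), (5, 5)) = 10.4403
d((2, -5), (4, 7)) = 12.1655
d((2, -5), (0, -1)) = 4.4721
d((5, 5), (4, 7)) = 2.2361
d((5, 5), (0, -1)) = 7.8102
d((4, 7), (0, -1)) = 8.9443

Closest pair: (1, -2) and (0, -1) with distance 1.4142

The closest pair is (1, -2) and (0, -1) with Euclidean distance 1.4142. For 5 points, brute-force pairwise comparison is shown above. For large n, the divide-and-conquer algorithm (sort by x, recurse on halves, check the dividing strip) achieves O(n log n).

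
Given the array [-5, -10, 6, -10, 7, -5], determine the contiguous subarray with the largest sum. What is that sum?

Using Kadane's algorithm on [-5, -10, 6, -10, 7, -5]:

Scanning through the array:
Position 1 (value -10): max_ending_here = -10, max_so_far = -5
Position 2 (value 6): max_ending_here = 6, max_so_far = 6
Position 3 (value -10): max_ending_here = -4, max_so_far = 6
Position 4 (value 7): max_ending_here = 7, max_so_far = 7
Position 5 (value -5): max_ending_here = 2, max_so_far = 7

Maximum subarray: [7]
Maximum sum: 7

The maximum subarray is [7] with sum 7. This subarray runs from index 4 to index 4.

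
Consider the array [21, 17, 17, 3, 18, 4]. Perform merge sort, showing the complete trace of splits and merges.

Merge sort trace:

Split: [21, 17, 17, 3, 18, 4] -> [21, 17, 17] and [3, 18, 4]
  Split: [21, 17, 17] -> [21] and [17, 17]
    Split: [17, 17] -> [17] and [17]
    Merge: [17] + [17] -> [17, 17]
  Merge: [21] + [17, 17] -> [17, 17, 21]
  Split: [3, 18, 4] -> [3] and [18, 4]
    Split: [18, 4] -> [18] and [4]
    Merge: [18] + [4] -> [4, 18]
  Merge: [3] + [4, 18] -> [3, 4, 18]
Merge: [17, 17, 21] + [3, 4, 18] -> [3, 4, 17, 17, 18, 21]

Final sorted array: [3, 4, 17, 17, 18, 21]

The merge sort proceeds by recursively splitting the array and merging sorted halves.
After all merges, the sorted array is [3, 4, 17, 17, 18, 21].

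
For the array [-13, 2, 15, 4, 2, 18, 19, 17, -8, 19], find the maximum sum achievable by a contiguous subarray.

Using Kadane's algorithm on [-13, 2, 15, 4, 2, 18, 19, 17, -8, 19]:

Scanning through the array:
Position 1 (value 2): max_ending_here = 2, max_so_far = 2
Position 2 (value 15): max_ending_here = 17, max_so_far = 17
Position 3 (value 4): max_ending_here = 21, max_so_far = 21
Position 4 (value 2): max_ending_here = 23, max_so_far = 23
Position 5 (value 18): max_ending_here = 41, max_so_far = 41
Position 6 (value 19): max_ending_here = 60, max_so_far = 60
Position 7 (value 17): max_ending_here = 77, max_so_far = 77
Position 8 (value -8): max_ending_here = 69, max_so_far = 77
Position 9 (value 19): max_ending_here = 88, max_so_far = 88

Maximum subarray: [2, 15, 4, 2, 18, 19, 17, -8, 19]
Maximum sum: 88

The maximum subarray is [2, 15, 4, 2, 18, 19, 17, -8, 19] with sum 88. This subarray runs from index 1 to index 9.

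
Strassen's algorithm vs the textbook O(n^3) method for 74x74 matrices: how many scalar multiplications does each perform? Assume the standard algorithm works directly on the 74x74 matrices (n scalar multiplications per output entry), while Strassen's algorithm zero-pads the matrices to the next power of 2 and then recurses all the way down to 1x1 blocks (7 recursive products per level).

Matrix multiplication for 74x74 matrices:

Strassen's algorithm requires power-of-2 dimensions. Pad 74x74 to 128x128 (next power of 2).

Standard algorithm: 74^3 = 405224 multiplications
Strassen's algorithm: 7^(log2(128)) = 7^7 = 823543 multiplications
Difference: 405224 - 823543 = -418319 (Strassen uses MORE here due to padding overhead — for small or just-over-power-of-2 n, padding can outweigh the per-level savings)

Standard: 405224 multiplications (74^3). Strassen: 823543 multiplications (7^7, after padding to 128x128). Strassen reduces 8 recursive multiplications to 7 at each level.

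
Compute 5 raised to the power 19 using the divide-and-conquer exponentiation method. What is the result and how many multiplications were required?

Computing 5^19 by squaring (build up from 5^1; each line after the first costs one multiplication):

5^1 = 5
5^2 = (5^1)^2 = 5^2 = 25
5^4 = (5^2)^2 = 25^2 = 625
5^8 = (5^4)^2 = 625^2 = 390625
5^9 = 5 * 5^8 = 5 * 390625 = 1953125
5^18 = (5^9)^2 = 1953125^2 = 3814697265625
5^19 = 5 * 5^18 = 5 * 3814697265625 = 19073486328125

Result: 19073486328125
Multiplications needed: 6 (6 lines after 5^1)

5^19 = 19073486328125. Using exponentiation by squaring, this requires 6 multiplications. The key idea: if the exponent is even, square the half-power; if odd, multiply by the base once.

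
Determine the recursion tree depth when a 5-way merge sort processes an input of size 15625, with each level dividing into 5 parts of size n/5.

For divide and conquer with division factor 5:

Problem sizes at each level:
Level 0: 15625
Level 1: 3125
Level 2: 625
Level 3: 125
Level 4: 25
Level 5: 5
Level 6: 1

The root is level 0 and the size-1 base case is level 6 (the tree spans levels 0 through 6, i.e. 7 levels counting the root), so the depth is the number of divisions: log_5(15625) = 6

The recursion tree depth is log_5(15625) = 6. At each level, the problem size is divided by 5, so it takes 6 divisions to reduce to a base case of size 1. The algorithm makes 5 recursive calls at each level.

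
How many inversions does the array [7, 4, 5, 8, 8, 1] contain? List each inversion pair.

Finding inversions in [7, 4, 5, 8, 8, 1]:

(0, 1): arr[0]=7 > arr[1]=4
(0, 2): arr[0]=7 > arr[2]=5
(0, 5): arr[0]=7 > arr[5]=1
(1, 5): arr[1]=4 > arr[5]=1
(2, 5): arr[2]=5 > arr[5]=1
(3, 5): arr[3]=8 > arr[5]=1
(4, 5): arr[4]=8 > arr[5]=1

Total inversions: 7

The array has 7 inversion(s): (0,1), (0,2), (0,5), (1,5), (2,5), (3,5), (4,5). Each pair (i,j) satisfies i < j and arr[i] > arr[j].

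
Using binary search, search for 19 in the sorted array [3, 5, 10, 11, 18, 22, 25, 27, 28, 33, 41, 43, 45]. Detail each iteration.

Binary search for 19 in [3, 5, 10, 11, 18, 22, 25, 27, 28, 33, 41, 43, 45]:

lo=0, hi=12, mid=6, arr[mid]=25 -> 25 > 19, search left half
lo=0, hi=5, mid=2, arr[mid]=10 -> 10 < 19, search right half
lo=3, hi=5, mid=4, arr[mid]=18 -> 18 < 19, search right half
lo=5, hi=5, mid=5, arr[mid]=22 -> 22 > 19, search left half
lo=5 > hi=4, target 19 not found

Binary search determines that 19 is not in the array after 4 comparisons. The search space was exhausted without finding the target.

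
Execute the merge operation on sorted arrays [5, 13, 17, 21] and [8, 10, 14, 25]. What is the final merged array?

Merging process:

Compare 5 vs 8: take 5 from left. Merged: [5]
Compare 13 vs 8: take 8 from right. Merged: [5, 8]
Compare 13 vs 10: take 10 from right. Merged: [5, 8, 10]
Compare 13 vs 14: take 13 from left. Merged: [5, 8, 10, 13]
Compare 17 vs 14: take 14 from right. Merged: [5, 8, 10, 13, 14]
Compare 17 vs 25: take 17 from left. Merged: [5, 8, 10, 13, 14, 17]
Compare 21 vs 25: take 21 from left. Merged: [5, 8, 10, 13, 14, 17, 21]
Append remaining from right: [25]. Merged: [5, 8, 10, 13, 14, 17, 21, 25]

Final merged array: [5, 8, 10, 13, 14, 17, 21, 25]
Total comparisons: 7

The merged array is [5, 8, 10, 13, 14, 17, 21, 25], requiring 7 comparisons. The merge step runs in O(n) time where n is the total number of elements.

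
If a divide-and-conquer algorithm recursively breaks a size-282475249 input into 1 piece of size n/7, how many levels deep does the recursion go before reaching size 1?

For divide and conquer with division factor 7:

Problem sizes at each level:
Level 0: 282475249
Level 1: 40353607
Level 2: 5764801
Level 3: 823543
Level 4: 117649
Level 5: 16807
Level 6: 2401
Level 7: 343
Level 8: 49
Level 9: 7
Level 10: 1

The root is level 0 and the size-1 base case is level 10 (the tree spans levels 0 through 10, i.e. 11 levels counting the root), so the depth is the number of divisions: log_7(282475249) = 10

The recursion tree depth is log_7(282475249) = 10. At each level, the problem size is divided by 7, so it takes 10 divisions to reduce to a base case of size 1. The algorithm makes 1 recursive call at each level.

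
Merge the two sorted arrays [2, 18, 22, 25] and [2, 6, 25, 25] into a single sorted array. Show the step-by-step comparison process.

Merging process:

Compare 2 vs 2: take 2 from left. Merged: [2]
Compare 18 vs 2: take 2 from right. Merged: [2, 2]
Compare 18 vs 6: take 6 from right. Merged: [2, 2, 6]
Compare 18 vs 25: take 18 from left. Merged: [2, 2, 6, 18]
Compare 22 vs 25: take 22 from left. Merged: [2, 2, 6, 18, 22]
Compare 25 vs 25: take 25 from left. Merged: [2, 2, 6, 18, 22, 25]
Append remaining from right: [25, 25]. Merged: [2, 2, 6, 18, 22, 25, 25, 25]

Final merged array: [2, 2, 6, 18, 22, 25, 25, 25]
Total comparisons: 6

The merged array is [2, 2, 6, 18, 22, 25, 25, 25], requiring 6 comparisons. The merge step runs in O(n) time where n is the total number of elements.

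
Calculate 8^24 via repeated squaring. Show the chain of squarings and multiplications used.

Computing 8^24 by squaring (build up from 8^1; each line after the first costs one multiplication):

8^1 = 8
8^2 = (8^1)^2 = 8^2 = 64
8^3 = 8 * 8^2 = 8 * 64 = 512
8^6 = (8^3)^2 = 512^2 = 262144
8^12 = (8^6)^2 = 262144^2 = 68719476736
8^24 = (8^12)^2 = 68719476736^2 = 4722366482869645213696

Result: 4722366482869645213696
Multiplications needed: 5 (5 lines after 8^1)

8^24 = 4722366482869645213696. Using exponentiation by squaring, this requires 5 multiplications. The key idea: if the exponent is even, square the half-power; if odd, multiply by the base once.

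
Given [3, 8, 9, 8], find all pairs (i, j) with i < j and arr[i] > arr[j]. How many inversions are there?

Finding inversions in [3, 8, 9, 8]:

(2, 3): arr[2]=9 > arr[3]=8

Total inversions: 1

The array has 1 inversion(s): (2,3). Each pair (i,j) satisfies i < j and arr[i] > arr[j].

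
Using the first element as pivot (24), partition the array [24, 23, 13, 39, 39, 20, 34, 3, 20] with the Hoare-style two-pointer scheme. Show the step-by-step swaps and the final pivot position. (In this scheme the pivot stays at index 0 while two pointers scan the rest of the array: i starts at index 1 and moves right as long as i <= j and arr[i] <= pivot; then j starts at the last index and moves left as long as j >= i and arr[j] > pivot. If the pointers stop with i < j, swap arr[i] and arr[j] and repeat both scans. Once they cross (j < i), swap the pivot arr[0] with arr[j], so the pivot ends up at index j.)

Hoare-style two-pointer partition with pivot = 24:

Initial array: [24, 23, 13, 39, 39, 20, 34, 3, 20]

Pointers start at i = 1, j = 8.
i stops at index 3 (arr[3]=39 > 24), j stops at index 8 (arr[8]=20 <= 24): swap arr[3] and arr[8], array becomes [24, 23, 13, 20, 39, 20, 34, 3, 39]
i stops at index 4 (arr[4]=39 > 24), j stops at index 7 (arr[7]=3 <= 24): swap arr[4] and arr[7], array becomes [24, 23, 13, 20, 3, 20, 34, 39, 39]
i ends at 6, j ends at 5: the pointers have crossed (j < i), so scanning stops.

Swap pivot arr[0] with arr[5] to place pivot at position 5: [20, 23, 13, 20, 3, 24, 34, 39, 39]
Pivot position: 5

After partitioning with pivot 24, the array becomes [20, 23, 13, 20, 3, 24, 34, 39, 39]. The pivot is placed at index 5. All elements to the left of the pivot are <= 24, and all elements to the right are > 24.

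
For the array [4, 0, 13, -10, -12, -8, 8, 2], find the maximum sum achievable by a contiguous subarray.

Using Kadane's algorithm on [4, 0, 13, -10, -12, -8, 8, 2]:

Scanning through the array:
Position 1 (value 0): max_ending_here = 4, max_so_far = 4
Position 2 (value 13): max_ending_here = 17, max_so_far = 17
Position 3 (value -10): max_ending_here = 7, max_so_far = 17
Position 4 (value -12): max_ending_here = -5, max_so_far = 17
Position 5 (value -8): max_ending_here = -8, max_so_far = 17
Position 6 (value 8): max_ending_here = 8, max_so_far = 17
Position 7 (value 2): max_ending_here = 10, max_so_far = 17

Maximum subarray: [4, 0, 13]
Maximum sum: 17

The maximum subarray is [4, 0, 13] with sum 17. This subarray runs from index 0 to index 2.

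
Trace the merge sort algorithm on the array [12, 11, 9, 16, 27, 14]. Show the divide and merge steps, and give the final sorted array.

Merge sort trace:

Split: [12, 11, 9, 16, 27, 14] -> [12, 11, 9] and [16, 27, 14]
  Split: [12, 11, 9] -> [12] and [11, 9]
    Split: [11, 9] -> [11] and [9]
    Merge: [11] + [9] -> [9, 11]
  Merge: [12] + [9, 11] -> [9, 11, 12]
  Split: [16, 27, 14] -> [16] and [27, 14]
    Split: [27, 14] -> [27] and [14]
    Merge: [27] + [14] -> [14, 27]
  Merge: [16] + [14, 27] -> [14, 16, 27]
Merge: [9, 11, 12] + [14, 16, 27] -> [9, 11, 12, 14, 16, 27]

Final sorted array: [9, 11, 12, 14, 16, 27]

The merge sort proceeds by recursively splitting the array and merging sorted halves.
After all merges, the sorted array is [9, 11, 12, 14, 16, 27].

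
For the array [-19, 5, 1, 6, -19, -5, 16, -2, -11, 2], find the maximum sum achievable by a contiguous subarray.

Using Kadane's algorithm on [-19, 5, 1, 6, -19, -5, 16, -2, -11, 2]:

Scanning through the array:
Position 1 (value 5): max_ending_here = 5, max_so_far = 5
Position 2 (value 1): max_ending_here = 6, max_so_far = 6
Position 3 (value 6): max_ending_here = 12, max_so_far = 12
Position 4 (value -19): max_ending_here = -7, max_so_far = 12
Position 5 (value -5): max_ending_here = -5, max_so_far = 12
Position 6 (value 16): max_ending_here = 16, max_so_far = 16
Position 7 (value -2): max_ending_here = 14, max_so_far = 16
Position 8 (value -11): max_ending_here = 3, max_so_far = 16
Position 9 (value 2): max_ending_here = 5, max_so_far = 16

Maximum subarray: [16]
Maximum sum: 16

The maximum subarray is [16] with sum 16. This subarray runs from index 6 to index 6.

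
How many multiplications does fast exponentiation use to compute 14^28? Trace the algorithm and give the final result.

Computing 14^28 by squaring (build up from 14^1; each line after the first costs one multiplication):

14^1 = 14
14^2 = (14^1)^2 = 14^2 = 196
14^3 = 14 * 14^2 = 14 * 196 = 2744
14^6 = (14^3)^2 = 2744^2 = 7529536
14^7 = 14 * 14^6 = 14 * 7529536 = 105413504
14^14 = (14^7)^2 = 105413504^2 = 11112006825558016
14^28 = (14^14)^2 = 11112006825558016^2 = 123476695691247935826229781856256

Result: 123476695691247935826229781856256
Multiplications needed: 6 (6 lines after 14^1)

14^28 = 123476695691247935826229781856256. Using exponentiation by squaring, this requires 6 multiplications. The key idea: if the exponent is even, square the half-power; if odd, multiply by the base once.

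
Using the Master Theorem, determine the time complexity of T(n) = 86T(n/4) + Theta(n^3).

Master Theorem for T(n) = 86T(n/4) + O(n^3):

a = 86, b = 4, c = 3
log_b(a) = log_4(86) = 3.2131

Case 1: c = 3 < log_4(86) = 3.2131
T(n) = O(n^(log_4 86))

For T(n) = 86T(n/4) + O(n^3): log_4(86) = 3.2131. This is Case 1 of the Master Theorem (c < log_b(a), work dominated by leaves), giving O(n^(log_4 86)).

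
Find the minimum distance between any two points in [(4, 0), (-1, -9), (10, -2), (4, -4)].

Computing all pairwise distances among 4 points:

d((4, 0), (-1, -9)) = 10.2956
d((4, 0), (10, -2)) = 6.3246
d((4, 0), (4, -4)) = 4.0 <-- minimum
d((-1, -9), (10, -2)) = 13.0384
d((-1, -9), (4, -4)) = 7.0711
d((10, -2), (4, -4)) = 6.3246

Closest pair: (4, 0) and (4, -4) with distance 4.0

The closest pair is (4, 0) and (4, -4) with Euclidean distance 4.0. For 4 points, brute-force pairwise comparison is shown above. For large n, the divide-and-conquer algorithm (sort by x, recurse on halves, check the dividing strip) achieves O(n log n).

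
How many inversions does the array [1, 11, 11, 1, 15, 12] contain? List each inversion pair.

Finding inversions in [1, 11, 11, 1, 15, 12]:

(1, 3): arr[1]=11 > arr[3]=1
(2, 3): arr[2]=11 > arr[3]=1
(4, 5): arr[4]=15 > arr[5]=12

Total inversions: 3

The array has 3 inversion(s): (1,3), (2,3), (4,5). Each pair (i,j) satisfies i < j and arr[i] > arr[j].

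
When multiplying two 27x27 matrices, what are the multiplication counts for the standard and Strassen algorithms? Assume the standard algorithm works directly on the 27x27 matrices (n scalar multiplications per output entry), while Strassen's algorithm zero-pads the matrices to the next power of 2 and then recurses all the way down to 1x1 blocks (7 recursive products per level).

Matrix multiplication for 27x27 matrices:

Strassen's algorithm requires power-of-2 dimensions. Pad 27x27 to 32x32 (next power of 2).

Standard algorithm: 27^3 = 19683 multiplications
Strassen's algorithm: 7^(log2(32)) = 7^5 = 16807 multiplications
Savings: 19683 - 16807 = 2876 multiplications

Standard: 19683 multiplications (27^3). Strassen: 16807 multiplications (7^5, after padding to 32x32). Strassen reduces 8 recursive multiplications to 7 at each level.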